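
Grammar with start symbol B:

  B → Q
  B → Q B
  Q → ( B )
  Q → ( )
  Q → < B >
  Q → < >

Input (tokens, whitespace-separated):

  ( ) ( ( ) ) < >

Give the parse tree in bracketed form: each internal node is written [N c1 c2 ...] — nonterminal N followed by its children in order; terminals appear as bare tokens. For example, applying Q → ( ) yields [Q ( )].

B
Q B
( ) B
( ) Q B
( ) ( B ) B
( ) ( Q ) B
( ) ( ( ) ) B
( ) ( ( ) ) Q
( ) ( ( ) ) < >

[B [Q ( )] [B [Q ( [B [Q ( )]] )] [B [Q < >]]]]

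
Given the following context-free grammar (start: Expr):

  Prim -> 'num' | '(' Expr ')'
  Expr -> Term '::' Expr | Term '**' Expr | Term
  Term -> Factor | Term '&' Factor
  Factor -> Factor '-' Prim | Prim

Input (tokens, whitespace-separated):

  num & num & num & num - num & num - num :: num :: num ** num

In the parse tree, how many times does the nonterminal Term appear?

[Expr [Term [Term [Term [Term [Term [Factor [Prim num]]] & [Factor [Prim num]]] & [Factor [Prim num]]] & [Factor [Factor [Prim num]] - [Prim num]]] & [Factor [Factor [Prim num]] - [Prim num]]] :: [Expr [Term [Factor [Prim num]]] :: [Expr [Term [Factor [Prim num]]] ** [Expr [Term [Factor [Prim num]]]]]]]

8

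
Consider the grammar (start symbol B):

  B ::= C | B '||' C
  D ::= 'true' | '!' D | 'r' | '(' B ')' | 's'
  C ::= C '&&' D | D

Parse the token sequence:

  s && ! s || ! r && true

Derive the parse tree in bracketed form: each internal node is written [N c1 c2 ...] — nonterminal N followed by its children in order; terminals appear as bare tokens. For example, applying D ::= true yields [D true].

[B [B [C [C [D s]] && [D ! [D s]]]] || [C [C [D ! [D r]]] && [D true]]]

B
B || C
C || C
C && D || C
D && D || C
s && D || C
s && ! D || C
s && ! s || C
s && ! s || C && D
s && ! s || D && D
s && ! s || ! D && D
s && ! s || ! r && D
s && ! s || ! r && true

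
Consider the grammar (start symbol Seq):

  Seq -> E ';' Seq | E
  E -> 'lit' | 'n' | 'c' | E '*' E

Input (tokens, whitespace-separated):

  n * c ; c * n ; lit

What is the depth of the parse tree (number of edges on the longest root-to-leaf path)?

4

[Seq [E [E n] * [E c]] ; [Seq [E [E c] * [E n]] ; [Seq [E lit]]]]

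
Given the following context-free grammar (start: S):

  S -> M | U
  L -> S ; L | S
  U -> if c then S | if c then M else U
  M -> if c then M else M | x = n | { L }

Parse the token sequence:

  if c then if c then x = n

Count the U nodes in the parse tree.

[S [U if c then [S [U if c then [S [M x = n]]]]]]

2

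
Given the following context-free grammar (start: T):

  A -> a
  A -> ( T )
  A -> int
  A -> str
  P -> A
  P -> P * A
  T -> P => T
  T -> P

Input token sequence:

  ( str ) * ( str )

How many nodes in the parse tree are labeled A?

[T [P [P [A ( [T [P [A str]]] )]] * [A ( [T [P [A str]]] )]]]

4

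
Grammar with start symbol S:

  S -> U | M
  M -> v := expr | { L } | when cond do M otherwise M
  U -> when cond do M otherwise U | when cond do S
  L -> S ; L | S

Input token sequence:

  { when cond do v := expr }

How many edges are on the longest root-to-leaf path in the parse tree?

7

[S [M { [L [S [U when cond do [S [M v := expr]]]]] }]]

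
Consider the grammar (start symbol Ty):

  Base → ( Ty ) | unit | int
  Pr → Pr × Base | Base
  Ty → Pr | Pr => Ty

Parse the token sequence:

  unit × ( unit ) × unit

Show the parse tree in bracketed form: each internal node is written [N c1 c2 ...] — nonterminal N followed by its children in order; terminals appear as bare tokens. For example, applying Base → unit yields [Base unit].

[Ty [Pr [Pr [Pr [Base unit]] × [Base ( [Ty [Pr [Base unit]]] )]] × [Base unit]]]

Ty
Pr
Pr × Base
Pr × Base × Base
Base × Base × Base
unit × Base × Base
unit × ( Ty ) × Base
unit × ( Pr ) × Base
unit × ( Base ) × Base
unit × ( unit ) × Base
unit × ( unit ) × unit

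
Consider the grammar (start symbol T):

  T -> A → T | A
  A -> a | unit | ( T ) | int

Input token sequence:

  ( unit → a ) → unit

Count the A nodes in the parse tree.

[T [A ( [T [A unit] → [T [A a]]] )] → [T [A unit]]]

4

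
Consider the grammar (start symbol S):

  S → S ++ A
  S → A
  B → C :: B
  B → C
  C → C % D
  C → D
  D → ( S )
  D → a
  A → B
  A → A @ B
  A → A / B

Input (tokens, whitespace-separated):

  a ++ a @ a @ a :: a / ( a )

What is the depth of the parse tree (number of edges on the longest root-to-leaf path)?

10

[S [S [A [B [C [D a]]]]] ++ [A [A [A [A [B [C [D a]]]] @ [B [C [D a]]]] @ [B [C [D a]] :: [B [C [D a]]]]] / [B [C [D ( [S [A [B [C [D a]]]]] )]]]]]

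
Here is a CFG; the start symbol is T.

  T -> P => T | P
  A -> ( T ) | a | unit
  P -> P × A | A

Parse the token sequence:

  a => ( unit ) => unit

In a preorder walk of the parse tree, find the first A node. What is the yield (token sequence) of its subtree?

[T [P [A a]] => [T [P [A ( [T [P [A unit]]] )]] => [T [P [A unit]]]]]

a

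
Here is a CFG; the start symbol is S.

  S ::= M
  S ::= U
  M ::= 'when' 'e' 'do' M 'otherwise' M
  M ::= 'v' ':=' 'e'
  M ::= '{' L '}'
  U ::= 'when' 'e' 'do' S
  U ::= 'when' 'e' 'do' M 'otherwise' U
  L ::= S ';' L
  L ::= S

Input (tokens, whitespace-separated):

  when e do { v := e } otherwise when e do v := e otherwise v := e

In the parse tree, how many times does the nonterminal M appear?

6

[S [M when e do [M { [L [S [M v := e]]] }] otherwise [M when e do [M v := e] otherwise [M v := e]]]]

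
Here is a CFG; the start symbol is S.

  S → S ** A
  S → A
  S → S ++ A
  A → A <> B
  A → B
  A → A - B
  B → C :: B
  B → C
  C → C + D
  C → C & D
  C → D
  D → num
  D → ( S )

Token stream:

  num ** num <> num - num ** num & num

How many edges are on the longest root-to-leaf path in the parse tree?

8

[S [S [S [A [B [C [D num]]]]] ** [A [A [A [B [C [D num]]]] <> [B [C [D num]]]] - [B [C [D num]]]]] ** [A [B [C [C [D num]] & [D num]]]]]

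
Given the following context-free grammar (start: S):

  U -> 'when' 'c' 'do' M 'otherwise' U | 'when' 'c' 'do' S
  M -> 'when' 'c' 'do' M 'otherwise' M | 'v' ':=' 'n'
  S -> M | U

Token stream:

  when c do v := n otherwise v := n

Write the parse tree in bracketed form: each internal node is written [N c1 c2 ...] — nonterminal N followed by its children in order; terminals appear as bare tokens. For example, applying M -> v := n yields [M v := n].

S
M
when c do M otherwise M
when c do v := n otherwise M
when c do v := n otherwise v := n

[S [M when c do [M v := n] otherwise [M v := n]]]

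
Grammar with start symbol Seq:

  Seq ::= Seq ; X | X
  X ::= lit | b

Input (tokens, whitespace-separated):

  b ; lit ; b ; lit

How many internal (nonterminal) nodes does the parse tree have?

[Seq [Seq [Seq [Seq [X b]] ; [X lit]] ; [X b]] ; [X lit]]

8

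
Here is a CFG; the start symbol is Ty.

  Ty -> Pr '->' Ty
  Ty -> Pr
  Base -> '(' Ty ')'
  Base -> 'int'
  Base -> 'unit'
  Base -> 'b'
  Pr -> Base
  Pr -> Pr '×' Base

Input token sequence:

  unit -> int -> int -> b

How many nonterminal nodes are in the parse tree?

[Ty [Pr [Base unit]] -> [Ty [Pr [Base int]] -> [Ty [Pr [Base int]] -> [Ty [Pr [Base b]]]]]]

12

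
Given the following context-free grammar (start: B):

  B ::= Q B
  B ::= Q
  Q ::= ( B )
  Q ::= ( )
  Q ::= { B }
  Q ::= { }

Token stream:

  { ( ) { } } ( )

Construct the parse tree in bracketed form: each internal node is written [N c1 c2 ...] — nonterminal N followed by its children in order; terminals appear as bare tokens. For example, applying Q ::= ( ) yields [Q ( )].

[B [Q { [B [Q ( )] [B [Q { }]]] }] [B [Q ( )]]]

B
Q B
{ B } B
{ Q B } B
{ ( ) B } B
{ ( ) Q } B
{ ( ) { } } B
{ ( ) { } } Q
{ ( ) { } } ( )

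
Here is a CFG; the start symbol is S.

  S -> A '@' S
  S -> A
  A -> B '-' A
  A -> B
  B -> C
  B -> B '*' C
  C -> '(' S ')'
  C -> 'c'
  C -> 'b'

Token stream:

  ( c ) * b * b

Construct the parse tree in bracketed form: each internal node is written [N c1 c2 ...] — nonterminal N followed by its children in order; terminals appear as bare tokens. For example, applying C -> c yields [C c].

S
A
B
B * C
B * C * C
C * C * C
( S ) * C * C
( A ) * C * C
( B ) * C * C
( C ) * C * C
( c ) * C * C
( c ) * b * C
( c ) * b * b

[S [A [B [B [B [C ( [S [A [B [C c]]]] )]] * [C b]] * [C b]]]]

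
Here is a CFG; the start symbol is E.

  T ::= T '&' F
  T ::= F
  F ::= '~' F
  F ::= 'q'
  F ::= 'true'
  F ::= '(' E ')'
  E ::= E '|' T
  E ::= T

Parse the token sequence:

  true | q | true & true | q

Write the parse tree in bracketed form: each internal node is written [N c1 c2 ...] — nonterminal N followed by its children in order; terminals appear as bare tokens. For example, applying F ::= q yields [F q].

E
E | T
E | T | T
E | T | T | T
T | T | T | T
F | T | T | T
true | T | T | T
true | F | T | T
true | q | T | T
true | q | T & F | T
true | q | F & F | T
true | q | true & F | T
true | q | true & true | T
true | q | true & true | F
true | q | true & true | q

[E [E [E [E [T [F true]]] | [T [F q]]] | [T [T [F true]] & [F true]]] | [T [F q]]]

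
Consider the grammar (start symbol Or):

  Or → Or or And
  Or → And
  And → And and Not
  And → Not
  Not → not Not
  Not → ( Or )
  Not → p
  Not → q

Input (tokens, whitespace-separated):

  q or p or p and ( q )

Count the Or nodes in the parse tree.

[Or [Or [Or [And [Not q]]] or [And [Not p]]] or [And [And [Not p]] and [Not ( [Or [And [Not q]]] )]]]

4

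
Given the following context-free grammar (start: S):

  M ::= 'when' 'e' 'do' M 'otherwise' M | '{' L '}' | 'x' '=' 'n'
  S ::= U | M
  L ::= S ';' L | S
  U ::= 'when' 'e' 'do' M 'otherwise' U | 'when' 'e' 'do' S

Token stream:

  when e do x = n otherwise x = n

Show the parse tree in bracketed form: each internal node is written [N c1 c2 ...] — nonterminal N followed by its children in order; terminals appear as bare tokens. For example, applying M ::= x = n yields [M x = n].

S
M
when e do M otherwise M
when e do x = n otherwise M
when e do x = n otherwise x = n

[S [M when e do [M x = n] otherwise [M x = n]]]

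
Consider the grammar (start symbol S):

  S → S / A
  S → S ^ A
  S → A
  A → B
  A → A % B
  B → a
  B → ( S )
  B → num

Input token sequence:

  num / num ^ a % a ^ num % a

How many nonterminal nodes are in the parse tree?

[S [S [S [S [A [B num]]] / [A [B num]]] ^ [A [A [B a]] % [B a]]] ^ [A [A [B num]] % [B a]]]

16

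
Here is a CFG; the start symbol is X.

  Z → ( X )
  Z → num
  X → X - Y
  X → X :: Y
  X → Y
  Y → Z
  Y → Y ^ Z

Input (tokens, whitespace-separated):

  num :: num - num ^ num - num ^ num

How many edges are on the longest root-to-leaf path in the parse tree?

[X [X [X [X [Y [Z num]]] :: [Y [Z num]]] - [Y [Y [Z num]] ^ [Z num]]] - [Y [Y [Z num]] ^ [Z num]]]

6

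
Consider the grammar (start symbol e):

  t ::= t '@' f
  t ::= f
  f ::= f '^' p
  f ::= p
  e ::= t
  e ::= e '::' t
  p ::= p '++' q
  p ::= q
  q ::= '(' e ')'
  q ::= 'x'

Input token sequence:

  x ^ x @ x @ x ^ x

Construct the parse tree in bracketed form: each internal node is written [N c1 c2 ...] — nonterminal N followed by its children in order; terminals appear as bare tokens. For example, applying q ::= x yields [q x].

[e [t [t [t [f [f [p [q x]]] ^ [p [q x]]]] @ [f [p [q x]]]] @ [f [f [p [q x]]] ^ [p [q x]]]]]

e
t
t @ f
t @ f @ f
f @ f @ f
f ^ p @ f @ f
p ^ p @ f @ f
q ^ p @ f @ f
x ^ p @ f @ f
x ^ q @ f @ f
x ^ x @ f @ f
x ^ x @ p @ f
x ^ x @ q @ f
x ^ x @ x @ f
x ^ x @ x @ f ^ p
x ^ x @ x @ p ^ p
x ^ x @ x @ q ^ p
x ^ x @ x @ x ^ p
x ^ x @ x @ x ^ q
x ^ x @ x @ x ^ x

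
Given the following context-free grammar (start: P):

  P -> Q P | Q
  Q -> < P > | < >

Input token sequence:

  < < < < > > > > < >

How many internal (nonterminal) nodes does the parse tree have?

10

[P [Q < [P [Q < [P [Q < [P [Q < >]] >]] >]] >] [P [Q < >]]]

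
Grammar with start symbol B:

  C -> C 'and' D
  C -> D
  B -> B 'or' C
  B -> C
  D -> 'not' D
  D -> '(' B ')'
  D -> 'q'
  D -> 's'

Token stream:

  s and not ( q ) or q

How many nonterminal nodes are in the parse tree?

[B [B [C [C [D s]] and [D not [D ( [B [C [D q]]] )]]]] or [C [D q]]]

12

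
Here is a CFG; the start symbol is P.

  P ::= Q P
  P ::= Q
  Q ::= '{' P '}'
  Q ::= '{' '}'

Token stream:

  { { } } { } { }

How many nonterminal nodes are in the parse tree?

8

[P [Q { [P [Q { }]] }] [P [Q { }] [P [Q { }]]]]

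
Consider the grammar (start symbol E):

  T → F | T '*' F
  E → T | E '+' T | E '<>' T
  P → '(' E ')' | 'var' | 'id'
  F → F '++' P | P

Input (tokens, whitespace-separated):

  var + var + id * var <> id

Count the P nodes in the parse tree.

5

[E [E [E [E [T [F [P var]]]] + [T [F [P var]]]] + [T [T [F [P id]]] * [F [P var]]]] <> [T [F [P id]]]]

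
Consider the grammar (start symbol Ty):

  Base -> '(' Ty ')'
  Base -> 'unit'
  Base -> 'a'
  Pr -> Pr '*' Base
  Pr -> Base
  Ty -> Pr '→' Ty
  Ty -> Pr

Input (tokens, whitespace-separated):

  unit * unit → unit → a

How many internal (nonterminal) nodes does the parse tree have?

[Ty [Pr [Pr [Base unit]] * [Base unit]] → [Ty [Pr [Base unit]] → [Ty [Pr [Base a]]]]]

11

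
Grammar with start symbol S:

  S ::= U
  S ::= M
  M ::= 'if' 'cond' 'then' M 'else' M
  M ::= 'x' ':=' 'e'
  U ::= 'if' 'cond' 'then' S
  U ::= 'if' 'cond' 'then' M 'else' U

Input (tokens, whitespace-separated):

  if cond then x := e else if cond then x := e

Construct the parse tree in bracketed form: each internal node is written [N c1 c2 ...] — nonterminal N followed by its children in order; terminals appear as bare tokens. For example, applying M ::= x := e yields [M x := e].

[S [U if cond then [M x := e] else [U if cond then [S [M x := e]]]]]

S
U
if cond then M else U
if cond then x := e else U
if cond then x := e else if cond then S
if cond then x := e else if cond then M
if cond then x := e else if cond then x := e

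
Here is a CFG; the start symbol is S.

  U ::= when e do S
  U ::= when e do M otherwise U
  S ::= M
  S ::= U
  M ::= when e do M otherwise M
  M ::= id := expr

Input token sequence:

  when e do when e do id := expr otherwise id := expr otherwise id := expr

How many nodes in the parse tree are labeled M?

5

[S [M when e do [M when e do [M id := expr] otherwise [M id := expr]] otherwise [M id := expr]]]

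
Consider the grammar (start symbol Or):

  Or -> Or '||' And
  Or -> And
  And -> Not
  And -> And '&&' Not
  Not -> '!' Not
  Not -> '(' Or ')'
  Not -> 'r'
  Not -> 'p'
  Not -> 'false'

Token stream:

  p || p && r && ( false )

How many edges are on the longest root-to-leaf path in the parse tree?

6

[Or [Or [And [Not p]]] || [And [And [And [Not p]] && [Not r]] && [Not ( [Or [And [Not false]]] )]]]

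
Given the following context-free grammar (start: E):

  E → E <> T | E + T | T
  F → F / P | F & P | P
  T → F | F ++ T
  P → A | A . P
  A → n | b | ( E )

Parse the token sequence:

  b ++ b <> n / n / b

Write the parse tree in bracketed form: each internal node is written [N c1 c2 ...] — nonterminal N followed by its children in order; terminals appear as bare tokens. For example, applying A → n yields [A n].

E
E <> T
T <> T
F ++ T <> T
P ++ T <> T
A ++ T <> T
b ++ T <> T
b ++ F <> T
b ++ P <> T
b ++ A <> T
b ++ b <> T
b ++ b <> F
b ++ b <> F / P
b ++ b <> F / P / P
b ++ b <> P / P / P
b ++ b <> A / P / P
b ++ b <> n / P / P
b ++ b <> n / A / P
b ++ b <> n / n / P
b ++ b <> n / n / A
b ++ b <> n / n / b

[E [E [T [F [P [A b]]] ++ [T [F [P [A b]]]]]] <> [T [F [F [F [P [A n]]] / [P [A n]]] / [P [A b]]]]]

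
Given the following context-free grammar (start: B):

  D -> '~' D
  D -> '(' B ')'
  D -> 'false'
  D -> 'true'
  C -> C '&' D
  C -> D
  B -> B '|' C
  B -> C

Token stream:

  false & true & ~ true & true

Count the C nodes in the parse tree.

[B [C [C [C [C [D false]] & [D true]] & [D ~ [D true]]] & [D true]]]

4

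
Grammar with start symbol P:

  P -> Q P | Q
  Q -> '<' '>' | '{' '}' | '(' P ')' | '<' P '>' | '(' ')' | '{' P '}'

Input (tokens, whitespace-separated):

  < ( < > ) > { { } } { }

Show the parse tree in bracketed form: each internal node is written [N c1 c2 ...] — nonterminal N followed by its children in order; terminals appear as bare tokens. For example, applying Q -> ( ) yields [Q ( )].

P
Q P
< P > P
< Q > P
< ( P ) > P
< ( Q ) > P
< ( < > ) > P
< ( < > ) > Q P
< ( < > ) > { P } P
< ( < > ) > { Q } P
< ( < > ) > { { } } P
< ( < > ) > { { } } Q
< ( < > ) > { { } } { }

[P [Q < [P [Q ( [P [Q < >]] )]] >] [P [Q { [P [Q { }]] }] [P [Q { }]]]]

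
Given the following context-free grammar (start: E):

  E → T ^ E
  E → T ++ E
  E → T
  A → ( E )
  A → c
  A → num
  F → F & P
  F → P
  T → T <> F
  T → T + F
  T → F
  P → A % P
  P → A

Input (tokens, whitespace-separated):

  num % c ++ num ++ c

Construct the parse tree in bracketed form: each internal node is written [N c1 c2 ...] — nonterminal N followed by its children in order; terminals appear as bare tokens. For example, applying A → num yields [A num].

E
T ++ E
F ++ E
P ++ E
A % P ++ E
num % P ++ E
num % A ++ E
num % c ++ E
num % c ++ T ++ E
num % c ++ F ++ E
num % c ++ P ++ E
num % c ++ A ++ E
num % c ++ num ++ E
num % c ++ num ++ T
num % c ++ num ++ F
num % c ++ num ++ P
num % c ++ num ++ A
num % c ++ num ++ c

[E [T [F [P [A num] % [P [A c]]]]] ++ [E [T [F [P [A num]]]] ++ [E [T [F [P [A c]]]]]]]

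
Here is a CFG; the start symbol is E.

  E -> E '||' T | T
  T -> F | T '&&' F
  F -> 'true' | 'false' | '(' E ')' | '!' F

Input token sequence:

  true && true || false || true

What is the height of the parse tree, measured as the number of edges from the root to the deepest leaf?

[E [E [E [T [T [F true]] && [F true]]] || [T [F false]]] || [T [F true]]]

6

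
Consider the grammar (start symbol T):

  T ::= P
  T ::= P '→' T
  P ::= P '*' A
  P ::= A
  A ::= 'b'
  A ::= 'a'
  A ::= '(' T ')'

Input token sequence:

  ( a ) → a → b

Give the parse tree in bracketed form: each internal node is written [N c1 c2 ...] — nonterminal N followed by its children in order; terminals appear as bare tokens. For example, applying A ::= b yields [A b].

[T [P [A ( [T [P [A a]]] )]] → [T [P [A a]] → [T [P [A b]]]]]

T
P → T
A → T
( T ) → T
( P ) → T
( A ) → T
( a ) → T
( a ) → P → T
( a ) → A → T
( a ) → a → T
( a ) → a → P
( a ) → a → A
( a ) → a → b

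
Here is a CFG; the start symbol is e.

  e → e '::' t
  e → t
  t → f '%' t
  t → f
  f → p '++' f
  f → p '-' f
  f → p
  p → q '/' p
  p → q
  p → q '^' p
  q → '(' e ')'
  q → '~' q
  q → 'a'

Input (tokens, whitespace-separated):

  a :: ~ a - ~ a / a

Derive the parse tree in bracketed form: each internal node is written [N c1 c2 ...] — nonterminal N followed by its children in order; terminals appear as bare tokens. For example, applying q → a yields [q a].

e
e :: t
t :: t
f :: t
p :: t
q :: t
a :: t
a :: f
a :: p - f
a :: q - f
a :: ~ q - f
a :: ~ a - f
a :: ~ a - p
a :: ~ a - q / p
a :: ~ a - ~ q / p
a :: ~ a - ~ a / p
a :: ~ a - ~ a / q
a :: ~ a - ~ a / a

[e [e [t [f [p [q a]]]]] :: [t [f [p [q ~ [q a]]] - [f [p [q ~ [q a]] / [p [q a]]]]]]]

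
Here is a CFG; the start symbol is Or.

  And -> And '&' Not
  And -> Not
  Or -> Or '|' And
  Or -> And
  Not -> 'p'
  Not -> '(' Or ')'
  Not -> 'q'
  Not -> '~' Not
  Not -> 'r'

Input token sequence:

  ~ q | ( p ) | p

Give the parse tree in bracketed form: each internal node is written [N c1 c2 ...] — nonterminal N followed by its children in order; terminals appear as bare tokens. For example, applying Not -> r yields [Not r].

[Or [Or [Or [And [Not ~ [Not q]]]] | [And [Not ( [Or [And [Not p]]] )]]] | [And [Not p]]]

Or
Or | And
Or | And | And
And | And | And
Not | And | And
~ Not | And | And
~ q | And | And
~ q | Not | And
~ q | ( Or ) | And
~ q | ( And ) | And
~ q | ( Not ) | And
~ q | ( p ) | And
~ q | ( p ) | Not
~ q | ( p ) | p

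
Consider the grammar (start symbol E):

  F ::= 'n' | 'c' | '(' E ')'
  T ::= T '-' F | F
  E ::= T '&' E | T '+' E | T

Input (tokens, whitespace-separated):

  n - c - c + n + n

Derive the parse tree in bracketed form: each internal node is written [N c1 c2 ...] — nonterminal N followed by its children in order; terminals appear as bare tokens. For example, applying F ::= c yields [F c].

[E [T [T [T [F n]] - [F c]] - [F c]] + [E [T [F n]] + [E [T [F n]]]]]

E
T + E
T - F + E
T - F - F + E
F - F - F + E
n - F - F + E
n - c - F + E
n - c - c + E
n - c - c + T + E
n - c - c + F + E
n - c - c + n + E
n - c - c + n + T
n - c - c + n + F
n - c - c + n + n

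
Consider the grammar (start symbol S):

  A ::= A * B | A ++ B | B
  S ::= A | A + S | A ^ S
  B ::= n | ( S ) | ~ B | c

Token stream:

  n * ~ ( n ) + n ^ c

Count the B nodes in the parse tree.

[S [A [A [B n]] * [B ~ [B ( [S [A [B n]]] )]]] + [S [A [B n]] ^ [S [A [B c]]]]]

6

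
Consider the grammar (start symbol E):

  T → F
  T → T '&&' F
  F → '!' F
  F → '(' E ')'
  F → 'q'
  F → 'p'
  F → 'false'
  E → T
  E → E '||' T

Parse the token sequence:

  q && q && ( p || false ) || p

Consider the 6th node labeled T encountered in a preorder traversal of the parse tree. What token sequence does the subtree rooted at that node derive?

[E [E [T [T [T [F q]] && [F q]] && [F ( [E [E [T [F p]]] || [T [F false]]] )]]] || [T [F p]]]

p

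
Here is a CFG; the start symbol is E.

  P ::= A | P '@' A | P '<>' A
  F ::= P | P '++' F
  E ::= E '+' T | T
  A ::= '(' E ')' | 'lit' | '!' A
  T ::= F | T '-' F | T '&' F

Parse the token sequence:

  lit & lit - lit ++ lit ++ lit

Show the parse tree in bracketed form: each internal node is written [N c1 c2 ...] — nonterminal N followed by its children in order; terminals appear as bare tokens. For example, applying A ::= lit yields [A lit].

E
T
T - F
T & F - F
F & F - F
P & F - F
A & F - F
lit & F - F
lit & P - F
lit & A - F
lit & lit - F
lit & lit - P ++ F
lit & lit - A ++ F
lit & lit - lit ++ F
lit & lit - lit ++ P ++ F
lit & lit - lit ++ A ++ F
lit & lit - lit ++ lit ++ F
lit & lit - lit ++ lit ++ P
lit & lit - lit ++ lit ++ A
lit & lit - lit ++ lit ++ lit

[E [T [T [T [F [P [A lit]]]] & [F [P [A lit]]]] - [F [P [A lit]] ++ [F [P [A lit]] ++ [F [P [A lit]]]]]]]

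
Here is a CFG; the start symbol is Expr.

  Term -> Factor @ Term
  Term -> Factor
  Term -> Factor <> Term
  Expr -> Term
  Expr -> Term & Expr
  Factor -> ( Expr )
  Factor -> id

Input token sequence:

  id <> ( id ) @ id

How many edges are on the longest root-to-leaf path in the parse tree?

[Expr [Term [Factor id] <> [Term [Factor ( [Expr [Term [Factor id]]] )] @ [Term [Factor id]]]]]

7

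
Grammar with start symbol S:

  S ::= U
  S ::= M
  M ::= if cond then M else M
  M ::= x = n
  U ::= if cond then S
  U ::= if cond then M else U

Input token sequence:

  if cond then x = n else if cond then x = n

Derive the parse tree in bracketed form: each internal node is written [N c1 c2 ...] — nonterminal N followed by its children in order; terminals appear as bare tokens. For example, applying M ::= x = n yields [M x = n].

[S [U if cond then [M x = n] else [U if cond then [S [M x = n]]]]]

S
U
if cond then M else U
if cond then x = n else U
if cond then x = n else if cond then S
if cond then x = n else if cond then M
if cond then x = n else if cond then x = n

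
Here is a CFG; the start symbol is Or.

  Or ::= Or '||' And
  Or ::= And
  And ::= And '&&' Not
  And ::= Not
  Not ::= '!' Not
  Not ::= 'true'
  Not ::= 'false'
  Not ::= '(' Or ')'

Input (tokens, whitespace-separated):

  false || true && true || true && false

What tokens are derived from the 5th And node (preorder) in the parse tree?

true

[Or [Or [Or [And [Not false]]] || [And [And [Not true]] && [Not true]]] || [And [And [Not true]] && [Not false]]]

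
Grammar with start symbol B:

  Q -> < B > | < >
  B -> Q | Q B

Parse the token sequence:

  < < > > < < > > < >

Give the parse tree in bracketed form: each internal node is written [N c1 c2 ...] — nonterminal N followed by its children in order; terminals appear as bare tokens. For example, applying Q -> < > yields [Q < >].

[B [Q < [B [Q < >]] >] [B [Q < [B [Q < >]] >] [B [Q < >]]]]

B
Q B
< B > B
< Q > B
< < > > B
< < > > Q B
< < > > < B > B
< < > > < Q > B
< < > > < < > > B
< < > > < < > > Q
< < > > < < > > < >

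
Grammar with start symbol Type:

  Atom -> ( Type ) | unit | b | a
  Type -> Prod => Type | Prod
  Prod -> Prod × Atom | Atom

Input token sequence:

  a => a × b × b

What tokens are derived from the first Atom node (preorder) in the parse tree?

a

[Type [Prod [Atom a]] => [Type [Prod [Prod [Prod [Atom a]] × [Atom b]] × [Atom b]]]]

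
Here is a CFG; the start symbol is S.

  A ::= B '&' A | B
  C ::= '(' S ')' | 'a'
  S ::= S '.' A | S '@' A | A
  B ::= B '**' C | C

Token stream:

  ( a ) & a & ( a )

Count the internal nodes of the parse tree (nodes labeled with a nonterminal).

18

[S [A [B [C ( [S [A [B [C a]]]] )]] & [A [B [C a]] & [A [B [C ( [S [A [B [C a]]]] )]]]]]]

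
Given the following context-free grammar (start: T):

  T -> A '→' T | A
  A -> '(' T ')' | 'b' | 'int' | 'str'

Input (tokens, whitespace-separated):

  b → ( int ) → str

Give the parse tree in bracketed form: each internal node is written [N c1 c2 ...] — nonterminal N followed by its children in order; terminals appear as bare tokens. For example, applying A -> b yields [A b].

T
A → T
b → T
b → A → T
b → ( T ) → T
b → ( A ) → T
b → ( int ) → T
b → ( int ) → A
b → ( int ) → str

[T [A b] → [T [A ( [T [A int]] )] → [T [A str]]]]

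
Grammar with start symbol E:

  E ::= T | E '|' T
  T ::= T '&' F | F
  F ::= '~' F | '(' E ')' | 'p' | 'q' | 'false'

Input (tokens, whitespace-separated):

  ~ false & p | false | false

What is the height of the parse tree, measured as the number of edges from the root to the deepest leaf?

[E [E [E [T [T [F ~ [F false]]] & [F p]]] | [T [F false]]] | [T [F false]]]

7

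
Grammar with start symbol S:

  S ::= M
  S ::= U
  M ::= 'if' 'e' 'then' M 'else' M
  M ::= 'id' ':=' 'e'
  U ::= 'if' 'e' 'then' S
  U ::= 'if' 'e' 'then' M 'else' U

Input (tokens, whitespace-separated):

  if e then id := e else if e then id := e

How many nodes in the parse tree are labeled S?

[S [U if e then [M id := e] else [U if e then [S [M id := e]]]]]

2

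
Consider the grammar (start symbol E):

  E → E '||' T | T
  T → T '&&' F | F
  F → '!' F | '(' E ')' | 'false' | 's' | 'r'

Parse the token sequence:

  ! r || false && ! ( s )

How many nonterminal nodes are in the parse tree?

[E [E [T [F ! [F r]]]] || [T [T [F false]] && [F ! [F ( [E [T [F s]]] )]]]]

13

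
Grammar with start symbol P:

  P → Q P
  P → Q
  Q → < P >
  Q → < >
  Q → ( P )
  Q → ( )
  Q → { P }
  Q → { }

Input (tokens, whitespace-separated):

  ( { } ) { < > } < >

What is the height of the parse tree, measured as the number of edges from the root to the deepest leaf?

[P [Q ( [P [Q { }]] )] [P [Q { [P [Q < >]] }] [P [Q < >]]]]

5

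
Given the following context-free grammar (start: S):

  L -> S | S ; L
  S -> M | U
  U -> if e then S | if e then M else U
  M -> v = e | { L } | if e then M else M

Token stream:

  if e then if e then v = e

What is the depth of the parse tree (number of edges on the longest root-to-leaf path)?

6

[S [U if e then [S [U if e then [S [M v = e]]]]]]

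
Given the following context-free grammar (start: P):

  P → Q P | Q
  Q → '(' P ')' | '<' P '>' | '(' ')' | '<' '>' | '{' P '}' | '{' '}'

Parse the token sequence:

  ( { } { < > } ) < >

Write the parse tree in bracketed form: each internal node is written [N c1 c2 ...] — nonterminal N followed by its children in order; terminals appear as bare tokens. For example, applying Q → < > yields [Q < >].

P
Q P
( P ) P
( Q P ) P
( { } P ) P
( { } Q ) P
( { } { P } ) P
( { } { Q } ) P
( { } { < > } ) P
( { } { < > } ) Q
( { } { < > } ) < >

[P [Q ( [P [Q { }] [P [Q { [P [Q < >]] }]]] )] [P [Q < >]]]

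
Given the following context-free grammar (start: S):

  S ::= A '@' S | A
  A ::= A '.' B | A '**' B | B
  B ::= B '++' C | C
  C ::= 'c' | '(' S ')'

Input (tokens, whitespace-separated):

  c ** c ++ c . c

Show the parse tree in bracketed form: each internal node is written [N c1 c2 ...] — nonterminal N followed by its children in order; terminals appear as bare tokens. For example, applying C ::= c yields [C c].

S
A
A . B
A ** B . B
B ** B . B
C ** B . B
c ** B . B
c ** B ++ C . B
c ** C ++ C . B
c ** c ++ C . B
c ** c ++ c . B
c ** c ++ c . C
c ** c ++ c . c

[S [A [A [A [B [C c]]] ** [B [B [C c]] ++ [C c]]] . [B [C c]]]]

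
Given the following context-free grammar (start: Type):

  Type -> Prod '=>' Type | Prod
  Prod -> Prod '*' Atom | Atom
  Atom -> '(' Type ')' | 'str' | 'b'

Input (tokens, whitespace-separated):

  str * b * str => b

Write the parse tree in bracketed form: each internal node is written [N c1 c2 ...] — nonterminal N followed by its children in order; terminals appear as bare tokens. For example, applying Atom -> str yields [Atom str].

[Type [Prod [Prod [Prod [Atom str]] * [Atom b]] * [Atom str]] => [Type [Prod [Atom b]]]]

Type
Prod => Type
Prod * Atom => Type
Prod * Atom * Atom => Type
Atom * Atom * Atom => Type
str * Atom * Atom => Type
str * b * Atom => Type
str * b * str => Type
str * b * str => Prod
str * b * str => Atom
str * b * str => b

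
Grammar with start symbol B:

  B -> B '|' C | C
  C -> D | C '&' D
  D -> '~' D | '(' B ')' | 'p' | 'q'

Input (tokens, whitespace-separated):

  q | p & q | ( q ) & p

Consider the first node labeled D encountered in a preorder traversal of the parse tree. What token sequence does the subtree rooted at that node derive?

q

[B [B [B [C [D q]]] | [C [C [D p]] & [D q]]] | [C [C [D ( [B [C [D q]]] )]] & [D p]]]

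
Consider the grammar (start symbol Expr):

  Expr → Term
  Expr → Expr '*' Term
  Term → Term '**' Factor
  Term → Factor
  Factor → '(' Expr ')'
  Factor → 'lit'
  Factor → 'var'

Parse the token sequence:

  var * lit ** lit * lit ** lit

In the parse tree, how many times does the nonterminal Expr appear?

[Expr [Expr [Expr [Term [Factor var]]] * [Term [Term [Factor lit]] ** [Factor lit]]] * [Term [Term [Factor lit]] ** [Factor lit]]]

3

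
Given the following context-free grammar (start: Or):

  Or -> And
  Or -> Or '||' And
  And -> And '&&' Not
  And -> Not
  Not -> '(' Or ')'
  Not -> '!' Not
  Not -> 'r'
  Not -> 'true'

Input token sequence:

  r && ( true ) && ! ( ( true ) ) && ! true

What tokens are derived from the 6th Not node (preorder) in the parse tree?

[Or [And [And [And [And [Not r]] && [Not ( [Or [And [Not true]]] )]] && [Not ! [Not ( [Or [And [Not ( [Or [And [Not true]]] )]]] )]]] && [Not ! [Not true]]]]

( true )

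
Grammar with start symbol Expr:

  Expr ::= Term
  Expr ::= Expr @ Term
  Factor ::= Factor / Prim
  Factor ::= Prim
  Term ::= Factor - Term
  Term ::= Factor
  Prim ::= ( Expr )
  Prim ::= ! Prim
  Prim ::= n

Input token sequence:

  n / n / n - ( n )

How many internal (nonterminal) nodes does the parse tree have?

[Expr [Term [Factor [Factor [Factor [Prim n]] / [Prim n]] / [Prim n]] - [Term [Factor [Prim ( [Expr [Term [Factor [Prim n]]]] )]]]]]

15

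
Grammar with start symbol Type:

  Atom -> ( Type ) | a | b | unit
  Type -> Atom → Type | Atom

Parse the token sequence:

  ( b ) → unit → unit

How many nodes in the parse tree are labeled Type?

4

[Type [Atom ( [Type [Atom b]] )] → [Type [Atom unit] → [Type [Atom unit]]]]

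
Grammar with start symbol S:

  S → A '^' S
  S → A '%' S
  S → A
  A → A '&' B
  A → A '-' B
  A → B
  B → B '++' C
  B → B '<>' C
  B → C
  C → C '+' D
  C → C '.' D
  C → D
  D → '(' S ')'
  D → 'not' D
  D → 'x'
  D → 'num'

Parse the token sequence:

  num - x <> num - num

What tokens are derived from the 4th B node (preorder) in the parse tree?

[S [A [A [A [B [C [D num]]]] - [B [B [C [D x]]] <> [C [D num]]]] - [B [C [D num]]]]]

num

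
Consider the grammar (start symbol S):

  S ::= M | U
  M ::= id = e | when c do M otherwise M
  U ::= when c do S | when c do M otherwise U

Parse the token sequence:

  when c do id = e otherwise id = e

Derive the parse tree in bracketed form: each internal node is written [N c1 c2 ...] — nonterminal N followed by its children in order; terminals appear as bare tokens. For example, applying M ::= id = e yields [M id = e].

[S [M when c do [M id = e] otherwise [M id = e]]]

S
M
when c do M otherwise M
when c do id = e otherwise M
when c do id = e otherwise id = e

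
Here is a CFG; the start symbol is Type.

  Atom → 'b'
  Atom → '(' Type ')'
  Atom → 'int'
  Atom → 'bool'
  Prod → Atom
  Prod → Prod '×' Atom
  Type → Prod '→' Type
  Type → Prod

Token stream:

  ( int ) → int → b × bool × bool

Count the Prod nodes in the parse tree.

6

[Type [Prod [Atom ( [Type [Prod [Atom int]]] )]] → [Type [Prod [Atom int]] → [Type [Prod [Prod [Prod [Atom b]] × [Atom bool]] × [Atom bool]]]]]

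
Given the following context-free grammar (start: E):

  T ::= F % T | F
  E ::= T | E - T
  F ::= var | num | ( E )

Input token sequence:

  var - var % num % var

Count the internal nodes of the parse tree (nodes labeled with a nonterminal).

10

[E [E [T [F var]]] - [T [F var] % [T [F num] % [T [F var]]]]]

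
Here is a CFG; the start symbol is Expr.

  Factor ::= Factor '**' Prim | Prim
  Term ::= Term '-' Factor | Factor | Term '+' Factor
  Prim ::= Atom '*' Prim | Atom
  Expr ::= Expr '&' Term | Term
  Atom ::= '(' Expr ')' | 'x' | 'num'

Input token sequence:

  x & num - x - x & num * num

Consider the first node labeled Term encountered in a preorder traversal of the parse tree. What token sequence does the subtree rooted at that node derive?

[Expr [Expr [Expr [Term [Factor [Prim [Atom x]]]]] & [Term [Term [Term [Factor [Prim [Atom num]]]] - [Factor [Prim [Atom x]]]] - [Factor [Prim [Atom x]]]]] & [Term [Factor [Prim [Atom num] * [Prim [Atom num]]]]]]

x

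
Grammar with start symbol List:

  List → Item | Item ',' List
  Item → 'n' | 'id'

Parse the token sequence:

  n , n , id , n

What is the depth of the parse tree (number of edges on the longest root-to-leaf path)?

5

[List [Item n] , [List [Item n] , [List [Item id] , [List [Item n]]]]]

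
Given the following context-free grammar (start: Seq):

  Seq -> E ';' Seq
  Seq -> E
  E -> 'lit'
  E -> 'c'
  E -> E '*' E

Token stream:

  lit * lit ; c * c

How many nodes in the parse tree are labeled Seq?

2

[Seq [E [E lit] * [E lit]] ; [Seq [E [E c] * [E c]]]]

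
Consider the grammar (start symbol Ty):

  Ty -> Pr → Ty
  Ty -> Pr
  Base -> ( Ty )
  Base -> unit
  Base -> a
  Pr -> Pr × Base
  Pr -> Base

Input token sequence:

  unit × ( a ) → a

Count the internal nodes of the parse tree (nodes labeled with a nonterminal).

11

[Ty [Pr [Pr [Base unit]] × [Base ( [Ty [Pr [Base a]]] )]] → [Ty [Pr [Base a]]]]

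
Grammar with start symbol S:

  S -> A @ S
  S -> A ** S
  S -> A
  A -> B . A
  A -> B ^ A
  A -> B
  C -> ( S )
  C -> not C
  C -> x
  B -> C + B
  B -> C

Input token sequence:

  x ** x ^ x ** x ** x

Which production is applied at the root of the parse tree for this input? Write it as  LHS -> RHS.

S -> A ** S

[S [A [B [C x]]] ** [S [A [B [C x]] ^ [A [B [C x]]]] ** [S [A [B [C x]]] ** [S [A [B [C x]]]]]]]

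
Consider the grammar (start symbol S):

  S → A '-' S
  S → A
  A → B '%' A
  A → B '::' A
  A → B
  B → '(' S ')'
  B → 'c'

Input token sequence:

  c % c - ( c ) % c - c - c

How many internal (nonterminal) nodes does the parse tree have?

[S [A [B c] % [A [B c]]] - [S [A [B ( [S [A [B c]]] )] % [A [B c]]] - [S [A [B c]] - [S [A [B c]]]]]]

19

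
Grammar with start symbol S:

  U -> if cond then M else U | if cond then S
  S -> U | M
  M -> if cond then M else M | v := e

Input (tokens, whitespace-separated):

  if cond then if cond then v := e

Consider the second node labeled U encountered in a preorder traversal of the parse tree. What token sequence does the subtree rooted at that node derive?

if cond then v := e

[S [U if cond then [S [U if cond then [S [M v := e]]]]]]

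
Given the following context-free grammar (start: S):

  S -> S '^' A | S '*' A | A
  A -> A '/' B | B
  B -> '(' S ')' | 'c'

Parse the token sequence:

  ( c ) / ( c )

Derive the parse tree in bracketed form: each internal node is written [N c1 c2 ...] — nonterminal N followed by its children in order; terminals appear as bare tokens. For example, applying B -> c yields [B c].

S
A
A / B
B / B
( S ) / B
( A ) / B
( B ) / B
( c ) / B
( c ) / ( S )
( c ) / ( A )
( c ) / ( B )
( c ) / ( c )

[S [A [A [B ( [S [A [B c]]] )]] / [B ( [S [A [B c]]] )]]]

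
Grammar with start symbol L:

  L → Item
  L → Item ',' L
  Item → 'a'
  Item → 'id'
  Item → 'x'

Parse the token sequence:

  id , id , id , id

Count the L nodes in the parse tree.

4

[L [Item id] , [L [Item id] , [L [Item id] , [L [Item id]]]]]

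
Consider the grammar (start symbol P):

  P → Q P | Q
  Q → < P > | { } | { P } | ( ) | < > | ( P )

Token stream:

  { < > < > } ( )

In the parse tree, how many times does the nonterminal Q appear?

[P [Q { [P [Q < >] [P [Q < >]]] }] [P [Q ( )]]]

4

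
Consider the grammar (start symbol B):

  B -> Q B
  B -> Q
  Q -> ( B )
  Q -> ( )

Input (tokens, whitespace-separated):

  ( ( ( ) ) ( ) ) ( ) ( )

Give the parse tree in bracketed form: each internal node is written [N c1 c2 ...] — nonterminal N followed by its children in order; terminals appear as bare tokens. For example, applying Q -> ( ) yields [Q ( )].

B
Q B
( B ) B
( Q B ) B
( ( B ) B ) B
( ( Q ) B ) B
( ( ( ) ) B ) B
( ( ( ) ) Q ) B
( ( ( ) ) ( ) ) B
( ( ( ) ) ( ) ) Q B
( ( ( ) ) ( ) ) ( ) B
( ( ( ) ) ( ) ) ( ) Q
( ( ( ) ) ( ) ) ( ) ( )

[B [Q ( [B [Q ( [B [Q ( )]] )] [B [Q ( )]]] )] [B [Q ( )] [B [Q ( )]]]]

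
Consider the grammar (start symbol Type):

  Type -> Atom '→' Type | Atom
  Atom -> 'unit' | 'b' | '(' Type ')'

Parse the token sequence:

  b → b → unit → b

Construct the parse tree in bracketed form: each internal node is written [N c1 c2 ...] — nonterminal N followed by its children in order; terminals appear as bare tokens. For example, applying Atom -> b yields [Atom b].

[Type [Atom b] → [Type [Atom b] → [Type [Atom unit] → [Type [Atom b]]]]]

Type
Atom → Type
b → Type
b → Atom → Type
b → b → Type
b → b → Atom → Type
b → b → unit → Type
b → b → unit → Atom
b → b → unit → b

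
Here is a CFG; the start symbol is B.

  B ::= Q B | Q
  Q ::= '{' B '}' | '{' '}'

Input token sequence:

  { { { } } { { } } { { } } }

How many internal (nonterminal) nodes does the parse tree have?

14

[B [Q { [B [Q { [B [Q { }]] }] [B [Q { [B [Q { }]] }] [B [Q { [B [Q { }]] }]]]] }]]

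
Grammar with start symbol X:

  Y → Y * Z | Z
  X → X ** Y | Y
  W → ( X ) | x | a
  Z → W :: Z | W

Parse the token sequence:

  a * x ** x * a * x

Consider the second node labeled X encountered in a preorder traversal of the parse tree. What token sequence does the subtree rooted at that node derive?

a * x

[X [X [Y [Y [Z [W a]]] * [Z [W x]]]] ** [Y [Y [Y [Z [W x]]] * [Z [W a]]] * [Z [W x]]]]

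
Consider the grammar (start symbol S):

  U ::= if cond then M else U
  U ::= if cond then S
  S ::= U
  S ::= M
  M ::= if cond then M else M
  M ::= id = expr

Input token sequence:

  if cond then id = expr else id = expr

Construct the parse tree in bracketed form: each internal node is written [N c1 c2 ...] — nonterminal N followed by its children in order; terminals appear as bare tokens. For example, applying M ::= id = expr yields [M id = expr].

[S [M if cond then [M id = expr] else [M id = expr]]]

S
M
if cond then M else M
if cond then id = expr else M
if cond then id = expr else id = expr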